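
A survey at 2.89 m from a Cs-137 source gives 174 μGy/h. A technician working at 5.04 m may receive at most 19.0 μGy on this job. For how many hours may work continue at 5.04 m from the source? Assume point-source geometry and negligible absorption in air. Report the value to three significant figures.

0.332 h

Using I₁d₁² = I₂d₂², rate at 5.04 m:
(2.89/5.04)² = 0.3288, so 174 × 0.3288 = 57.21 μGy/h.
Stay time = 19.0 μGy ÷ 57.21 μGy/h = 0.3321 h.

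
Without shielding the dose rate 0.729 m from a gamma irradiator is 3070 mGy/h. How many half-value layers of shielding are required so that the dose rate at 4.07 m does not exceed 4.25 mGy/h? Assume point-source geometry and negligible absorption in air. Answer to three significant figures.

4.53 half-value layers

At 4.07 m, distance alone gives 3070 × (0.729/4.07)² = 3070 × 0.03208 = 98.49 mGy/h.
Further attenuation needed: 98.49/4.25 = 23.17.
n = log₂(23.17) = 4.534 half-value layers.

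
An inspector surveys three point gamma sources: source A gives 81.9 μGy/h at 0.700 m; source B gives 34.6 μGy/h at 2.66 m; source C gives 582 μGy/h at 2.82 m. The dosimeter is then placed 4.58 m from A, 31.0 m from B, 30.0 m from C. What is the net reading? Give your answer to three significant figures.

7.31 μGy/h

Each source contributes Iᵢ·(dᵢ/rᵢ)²; contributions add.
A: 81.9 × (0.700/4.58)² = 1.913 μGy/h
B: 34.6 × (2.66/31.0)² = 0.2548 μGy/h
C: 582 × (2.82/30.0)² = 5.143 μGy/h
Total = 1.913 + 0.2548 + 5.143 = 7.311 μGy/h.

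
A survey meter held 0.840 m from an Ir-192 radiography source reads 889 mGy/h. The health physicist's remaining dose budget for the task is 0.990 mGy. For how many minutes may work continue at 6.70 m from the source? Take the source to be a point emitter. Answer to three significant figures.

4.25 min

Since intensity falls as 1/r², rate at 6.70 m:
889 × (0.840/6.70)² = 889 × 0.01572 = 13.98 mGy/h.
Stay time = 0.990 mGy ÷ 13.98 mGy/h = 0.07082 h = 4.249 min.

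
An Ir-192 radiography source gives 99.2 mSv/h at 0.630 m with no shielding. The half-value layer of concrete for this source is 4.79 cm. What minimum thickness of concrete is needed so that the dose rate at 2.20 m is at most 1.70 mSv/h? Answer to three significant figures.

At 2.20 m, distance alone gives (0.630/2.20)² = 0.08200, so 99.2 × 0.08200 = 8.134 mSv/h.
Further attenuation needed: 8.134/1.70 = 4.785.
n = log₂(4.785) = 2.259 half-value layers.
Thickness = 2.259 × 4.79 cm = 10.82 cm.

10.8 cm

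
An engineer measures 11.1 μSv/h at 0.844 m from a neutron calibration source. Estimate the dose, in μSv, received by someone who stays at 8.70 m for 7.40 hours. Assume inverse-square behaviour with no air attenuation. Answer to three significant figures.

0.773 μSv

Intensity scales as (d₁/d₂)², so rate at 8.70 m:
(0.844/8.70)² = 0.009411, so 11.1 × 0.009411 = 0.1045 μSv/h.
Dose = rate × time = 0.1045 μSv/h × 7.400 h = 0.7733 μSv.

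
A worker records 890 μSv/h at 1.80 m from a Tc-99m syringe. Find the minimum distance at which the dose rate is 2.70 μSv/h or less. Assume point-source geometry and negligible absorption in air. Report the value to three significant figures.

Applying the 1/r² law, d₂ = d₁·√(I₁/I₂).
I₁/I₂ = 890/2.70 = 329.6, so d₂ = 1.80 × √329.6 = 32.68 m.

32.7 m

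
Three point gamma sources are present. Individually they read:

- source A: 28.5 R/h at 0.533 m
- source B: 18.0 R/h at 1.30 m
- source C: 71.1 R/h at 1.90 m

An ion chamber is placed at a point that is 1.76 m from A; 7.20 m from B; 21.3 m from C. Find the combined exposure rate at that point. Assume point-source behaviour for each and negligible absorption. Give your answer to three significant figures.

3.77 R/h

By superposition, sum each source's inverse-square contribution:
A: 28.5 × (0.533/1.76)² = 2.614 R/h
B: 18.0 × (1.30/7.20)² = 0.5868 R/h
C: 71.1 × (1.90/21.3)² = 0.5657 R/h
Total = 2.614 + 0.5868 + 0.5657 = 3.766 R/h.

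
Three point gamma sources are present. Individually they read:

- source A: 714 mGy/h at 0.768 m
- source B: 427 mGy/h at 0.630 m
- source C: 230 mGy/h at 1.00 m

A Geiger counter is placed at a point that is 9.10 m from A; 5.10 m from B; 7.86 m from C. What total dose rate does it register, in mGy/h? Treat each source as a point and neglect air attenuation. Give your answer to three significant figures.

15.3 mGy/h

By superposition, sum each source's inverse-square contribution:
A: 714 × (0.768/9.10)² = 5.086 mGy/h
B: 427 × (0.630/5.10)² = 6.516 mGy/h
C: 230 × (1.00/7.86)² = 3.723 mGy/h
Total = 5.086 + 6.516 + 3.723 = 15.32 mGy/h.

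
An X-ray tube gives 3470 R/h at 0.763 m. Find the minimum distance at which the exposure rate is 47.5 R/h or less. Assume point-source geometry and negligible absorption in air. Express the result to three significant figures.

Using I₁d₁² = I₂d₂², d₂ = d₁·√(I₁/I₂).
I₁/I₂ = 3470/47.5 = 73.05, so d₂ = 0.763 × √73.05 = 6.521 m.

6.52 m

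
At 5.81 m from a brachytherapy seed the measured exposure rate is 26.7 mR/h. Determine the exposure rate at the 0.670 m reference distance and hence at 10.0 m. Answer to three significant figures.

Applying the 1/r² law,
At 0.670 m: 26.7 × (5.81/0.670)² = 26.7 × 75.20 = 2008 mR/h
At 10.0 m: 2008 × (0.670/10.0)² = 2008 × 0.004489 = 9.014 mR/h.

2010 mR/h; 9.01 mR/h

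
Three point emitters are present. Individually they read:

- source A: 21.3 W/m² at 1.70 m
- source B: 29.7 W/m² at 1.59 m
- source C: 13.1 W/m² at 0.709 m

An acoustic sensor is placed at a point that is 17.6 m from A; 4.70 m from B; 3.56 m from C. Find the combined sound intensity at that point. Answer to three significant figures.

4.12 W/m²

Each source contributes Iᵢ·(dᵢ/rᵢ)²; contributions add.
A: 21.3 × (1.70/17.6)² = 0.1987 W/m²
B: 29.7 × (1.59/4.70)² = 3.399 W/m²
C: 13.1 × (0.709/3.56)² = 0.5196 W/m²
Total = 0.1987 + 3.399 + 0.5196 = 4.117 W/m².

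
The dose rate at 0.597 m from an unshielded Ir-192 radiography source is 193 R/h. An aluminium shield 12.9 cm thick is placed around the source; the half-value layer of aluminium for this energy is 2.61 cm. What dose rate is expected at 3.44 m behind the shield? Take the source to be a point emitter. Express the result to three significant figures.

0.189 R/h

Distance alone: 193 × (0.597/3.44)² = 193 × 0.03012 = 5.813 R/h.
Shield: 12.9/2.61 = 4.943 half-value layers → attenuation 2^(−4.943) = 0.03251.
Combined: 5.813 × 0.03251 = 0.1890 R/h.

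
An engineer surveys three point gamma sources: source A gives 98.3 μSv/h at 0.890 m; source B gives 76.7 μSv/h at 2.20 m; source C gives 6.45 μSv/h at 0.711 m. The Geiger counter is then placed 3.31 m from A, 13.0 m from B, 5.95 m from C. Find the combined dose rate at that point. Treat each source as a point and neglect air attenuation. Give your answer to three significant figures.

By superposition, sum each source's inverse-square contribution:
A: 98.3 × (0.890/3.31)² = 7.107 μSv/h
B: 76.7 × (2.20/13.0)² = 2.197 μSv/h
C: 6.45 × (0.711/5.95)² = 0.09210 μSv/h
Total = 7.107 + 2.197 + 0.09210 = 9.396 μSv/h.

9.40 μSv/h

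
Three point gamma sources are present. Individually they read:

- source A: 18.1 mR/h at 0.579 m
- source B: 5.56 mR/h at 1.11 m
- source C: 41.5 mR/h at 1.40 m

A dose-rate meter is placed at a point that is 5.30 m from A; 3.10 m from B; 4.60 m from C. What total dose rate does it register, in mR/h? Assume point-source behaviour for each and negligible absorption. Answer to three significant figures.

4.77 mR/h

Each source contributes Iᵢ·(dᵢ/rᵢ)²; contributions add.
A: 18.1 × (0.579/5.30)² = 0.2160 mR/h
B: 5.56 × (1.11/3.10)² = 0.7128 mR/h
C: 41.5 × (1.40/4.60)² = 3.844 mR/h
Total = 0.2160 + 0.7128 + 3.844 = 4.773 mR/h.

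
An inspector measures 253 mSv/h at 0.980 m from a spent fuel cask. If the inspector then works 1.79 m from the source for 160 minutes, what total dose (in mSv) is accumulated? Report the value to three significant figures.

Since intensity falls as 1/r², rate at 1.79 m:
253 × (0.980/1.79)² = 253 × 0.2997 = 75.82 mSv/h.
Dose = rate × time = 75.82 mSv/h × 2.667 h = 202.2 mSv.

202 mSv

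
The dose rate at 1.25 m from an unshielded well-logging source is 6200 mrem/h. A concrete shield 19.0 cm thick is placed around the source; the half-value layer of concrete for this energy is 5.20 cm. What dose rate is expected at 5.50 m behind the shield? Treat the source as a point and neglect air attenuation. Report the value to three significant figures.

Distance alone: 6200 × (1.25/5.50)² = 6200 × 0.05165 = 320.2 mrem/h.
Shield: 19.0/5.20 = 3.654 half-value layers → attenuation 2^(−3.654) = 0.07944.
Combined: 320.2 × 0.07944 = 25.44 mrem/h.

25.4 mrem/h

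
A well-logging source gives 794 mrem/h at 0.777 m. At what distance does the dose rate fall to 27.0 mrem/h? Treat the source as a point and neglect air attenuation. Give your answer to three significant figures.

Applying the 1/r² law, d₂ = d₁·√(I₁/I₂).
I₁/I₂ = 794/27.0 = 29.41, so d₂ = 0.777 × √29.41 = 4.214 m.

4.21 m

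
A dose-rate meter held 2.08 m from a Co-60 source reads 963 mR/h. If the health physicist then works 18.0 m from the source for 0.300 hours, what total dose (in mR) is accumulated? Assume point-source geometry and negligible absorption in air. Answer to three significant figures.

Using I₁d₁² = I₂d₂², rate at 18.0 m:
963 × (2.08/18.0)² = 963 × 0.01335 = 12.86 mR/h.
Dose = rate × time = 12.86 mR/h × 0.3000 h = 3.858 mR.

3.86 mR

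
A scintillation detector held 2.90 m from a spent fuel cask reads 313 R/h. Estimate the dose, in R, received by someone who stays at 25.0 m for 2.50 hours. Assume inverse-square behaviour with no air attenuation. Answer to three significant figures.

Since intensity falls as 1/r², rate at 25.0 m:
313 × (2.90/25.0)² = 313 × 0.01346 = 4.213 R/h.
Dose = rate × time = 4.213 R/h × 2.500 h = 10.53 R.

10.5 R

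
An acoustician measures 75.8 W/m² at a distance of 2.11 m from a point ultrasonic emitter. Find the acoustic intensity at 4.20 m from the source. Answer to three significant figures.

Intensity scales as (d₁/d₂)², so the rate at 4.20 m is
75.8 × (2.11/4.20)² = 75.8 × 0.2524 = 19.13 W/m².

19.1 W/m²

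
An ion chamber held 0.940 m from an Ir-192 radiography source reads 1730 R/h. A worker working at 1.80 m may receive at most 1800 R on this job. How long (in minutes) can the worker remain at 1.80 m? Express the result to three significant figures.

By the inverse-square law, rate at 1.80 m:
(0.940/1.80)² = 0.2727, so 1730 × 0.2727 = 471.8 R/h.
Stay time = 1800 R ÷ 471.8 R/h = 3.815 h = 228.9 min.

229 min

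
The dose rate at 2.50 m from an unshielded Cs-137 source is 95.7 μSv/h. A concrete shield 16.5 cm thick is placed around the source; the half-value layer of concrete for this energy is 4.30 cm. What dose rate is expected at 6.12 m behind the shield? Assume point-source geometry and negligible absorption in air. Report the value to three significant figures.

1.12 μSv/h

Distance alone: (2.50/6.12)² = 0.1669, so 95.7 × 0.1669 = 15.97 μSv/h.
Shield: 16.5/4.30 = 3.837 half-value layers → attenuation 2^(−3.837) = 0.06998.
Combined: 15.97 × 0.06998 = 1.118 μSv/h.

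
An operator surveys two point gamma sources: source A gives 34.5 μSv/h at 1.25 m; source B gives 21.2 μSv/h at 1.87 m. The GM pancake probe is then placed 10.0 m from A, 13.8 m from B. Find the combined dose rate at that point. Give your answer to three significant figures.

By superposition, sum each source's inverse-square contribution:
A: 34.5 × (1.25/10.0)² = 0.5391 μSv/h
B: 21.2 × (1.87/13.8)² = 0.3893 μSv/h
Total = 0.5391 + 0.3893 = 0.9284 μSv/h.

0.928 μSv/h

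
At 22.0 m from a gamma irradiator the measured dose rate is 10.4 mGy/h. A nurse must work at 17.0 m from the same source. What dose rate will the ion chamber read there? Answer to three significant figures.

Since intensity falls as 1/r², scaling from 22.0 m to 17.0 m:
(22.0/17.0)² = 1.675, so 10.4 × 1.675 = 17.42 mGy/h.

17.4 mGy/h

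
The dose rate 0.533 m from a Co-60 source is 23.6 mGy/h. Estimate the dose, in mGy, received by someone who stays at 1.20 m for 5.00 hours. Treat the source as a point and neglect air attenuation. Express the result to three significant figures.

Since intensity falls as 1/r², rate at 1.20 m:
23.6 × (0.533/1.20)² = 23.6 × 0.1973 = 4.656 mGy/h.
Dose = rate × time = 4.656 mGy/h × 5.000 h = 23.28 mGy.

23.3 mGy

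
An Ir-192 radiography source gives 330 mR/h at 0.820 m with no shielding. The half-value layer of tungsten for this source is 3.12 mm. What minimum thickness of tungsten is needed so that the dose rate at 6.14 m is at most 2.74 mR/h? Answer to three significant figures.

3.44 mm

At 6.14 m, distance alone gives 330 × (0.820/6.14)² = 330 × 0.01784 = 5.887 mR/h.
Further attenuation needed: 5.887/2.74 = 2.149.
n = log₂(2.149) = 1.104 half-value layers.
Thickness = 1.104 × 3.12 mm = 3.444 mm.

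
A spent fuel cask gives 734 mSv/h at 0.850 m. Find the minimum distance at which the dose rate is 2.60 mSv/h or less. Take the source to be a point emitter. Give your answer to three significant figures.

Applying the 1/r² law, d₂ = d₁·√(I₁/I₂).
I₁/I₂ = 734/2.60 = 282.3, so d₂ = 0.850 × √282.3 = 14.28 m.

14.3 m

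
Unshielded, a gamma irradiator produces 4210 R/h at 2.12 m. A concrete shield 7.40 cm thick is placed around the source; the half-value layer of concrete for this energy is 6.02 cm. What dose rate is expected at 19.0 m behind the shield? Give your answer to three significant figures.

22.4 R/h

Distance alone: (2.12/19.0)² = 0.01245, so 4210 × 0.01245 = 52.41 R/h.
Shield: 7.40/6.02 = 1.229 half-value layers → attenuation 2^(−1.229) = 0.4266.
Combined: 52.41 × 0.4266 = 22.36 R/h.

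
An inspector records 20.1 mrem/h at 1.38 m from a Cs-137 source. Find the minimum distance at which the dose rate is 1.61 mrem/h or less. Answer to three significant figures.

4.88 m

Using I₁d₁² = I₂d₂², d₂ = d₁·√(I₁/I₂).
I₁/I₂ = 20.1/1.61 = 12.48, so d₂ = 1.38 × √12.48 = 4.875 m.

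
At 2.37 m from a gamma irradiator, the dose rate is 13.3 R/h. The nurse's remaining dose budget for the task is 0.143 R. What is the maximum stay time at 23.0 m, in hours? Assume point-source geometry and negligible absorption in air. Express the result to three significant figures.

1.01 h

Applying the 1/r² law, rate at 23.0 m:
13.3 × (2.37/23.0)² = 13.3 × 0.01062 = 0.1412 R/h.
Stay time = 0.143 R ÷ 0.1412 R/h = 1.013 h.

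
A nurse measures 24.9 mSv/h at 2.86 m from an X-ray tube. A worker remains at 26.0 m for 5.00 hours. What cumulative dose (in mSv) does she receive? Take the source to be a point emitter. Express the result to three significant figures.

Applying the 1/r² law, rate at 26.0 m:
(2.86/26.0)² = 0.01210, so 24.9 × 0.01210 = 0.3013 mSv/h.
Dose = rate × time = 0.3013 mSv/h × 5.000 h = 1.506 mSv.

1.51 mSv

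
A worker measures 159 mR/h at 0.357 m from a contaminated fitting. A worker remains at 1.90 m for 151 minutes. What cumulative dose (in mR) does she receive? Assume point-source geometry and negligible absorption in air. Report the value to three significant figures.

Applying the 1/r² law, rate at 1.90 m:
159 × (0.357/1.90)² = 159 × 0.03530 = 5.613 mR/h.
Dose = rate × time = 5.613 mR/h × 2.517 h = 14.13 mR.

14.1 mR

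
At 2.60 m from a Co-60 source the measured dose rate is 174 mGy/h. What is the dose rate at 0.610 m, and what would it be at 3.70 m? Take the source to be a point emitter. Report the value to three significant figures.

3160 mGy/h; 85.9 mGy/h

By the inverse-square law,
At 0.610 m: (2.60/0.610)² = 18.17, so 174 × 18.17 = 3162 mGy/h
At 3.70 m: (0.610/3.70)² = 0.02718, so 3162 × 0.02718 = 85.94 mGy/h.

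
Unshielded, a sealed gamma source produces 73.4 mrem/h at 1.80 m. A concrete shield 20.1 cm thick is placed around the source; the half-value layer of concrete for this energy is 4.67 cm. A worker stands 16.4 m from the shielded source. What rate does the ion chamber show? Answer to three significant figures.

Distance alone: 73.4 × (1.80/16.4)² = 73.4 × 0.01205 = 0.8845 mrem/h.
Shield: 20.1/4.67 = 4.304 half-value layers → attenuation 2^(−4.304) = 0.05063.
Combined: 0.8845 × 0.05063 = 0.04478 mrem/h.

0.0448 mrem/h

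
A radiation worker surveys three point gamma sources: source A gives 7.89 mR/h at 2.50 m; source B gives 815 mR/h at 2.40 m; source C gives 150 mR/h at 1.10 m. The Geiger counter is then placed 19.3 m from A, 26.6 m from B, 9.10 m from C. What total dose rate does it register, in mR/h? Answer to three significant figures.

Each source contributes Iᵢ·(dᵢ/rᵢ)²; contributions add.
A: 7.89 × (2.50/19.3)² = 0.1324 mR/h
B: 815 × (2.40/26.6)² = 6.635 mR/h
C: 150 × (1.10/9.10)² = 2.192 mR/h
Total = 0.1324 + 6.635 + 2.192 = 8.959 mR/h.

8.96 mR/h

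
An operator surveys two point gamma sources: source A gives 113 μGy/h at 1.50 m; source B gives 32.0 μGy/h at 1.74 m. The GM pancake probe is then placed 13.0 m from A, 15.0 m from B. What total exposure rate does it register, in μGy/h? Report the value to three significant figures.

Each source contributes Iᵢ·(dᵢ/rᵢ)²; contributions add.
A: 113 × (1.50/13.0)² = 1.504 μGy/h
B: 32.0 × (1.74/15.0)² = 0.4306 μGy/h
Total = 1.504 + 0.4306 = 1.935 μGy/h.

1.94 μGy/h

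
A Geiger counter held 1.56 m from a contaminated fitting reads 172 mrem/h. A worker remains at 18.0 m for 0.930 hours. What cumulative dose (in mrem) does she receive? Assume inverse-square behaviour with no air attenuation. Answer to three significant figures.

Using I₁d₁² = I₂d₂², rate at 18.0 m:
(1.56/18.0)² = 0.007511, so 172 × 0.007511 = 1.292 mrem/h.
Dose = rate × time = 1.292 mrem/h × 0.9300 h = 1.202 mrem.

1.20 mrem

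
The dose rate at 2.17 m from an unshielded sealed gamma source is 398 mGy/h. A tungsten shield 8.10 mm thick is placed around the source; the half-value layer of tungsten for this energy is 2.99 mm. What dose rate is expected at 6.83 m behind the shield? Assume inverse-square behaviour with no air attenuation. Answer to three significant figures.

6.14 mGy/h

Distance alone: 398 × (2.17/6.83)² = 398 × 0.1009 = 40.16 mGy/h.
Shield: 8.10/2.99 = 2.709 half-value layers → attenuation 2^(−2.709) = 0.1529.
Combined: 40.16 × 0.1529 = 6.140 mGy/h.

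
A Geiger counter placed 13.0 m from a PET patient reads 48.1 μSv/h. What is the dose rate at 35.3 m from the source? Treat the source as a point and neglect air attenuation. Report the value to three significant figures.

By the inverse-square law, scaling from 13.0 m to 35.3 m:
48.1 × (13.0/35.3)² = 48.1 × 0.1356 = 6.522 μSv/h.

6.52 μSv/h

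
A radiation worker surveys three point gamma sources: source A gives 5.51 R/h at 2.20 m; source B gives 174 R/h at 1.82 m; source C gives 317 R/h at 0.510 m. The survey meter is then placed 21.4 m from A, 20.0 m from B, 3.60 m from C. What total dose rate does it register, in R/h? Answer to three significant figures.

7.86 R/h

By superposition, sum each source's inverse-square contribution:
A: 5.51 × (2.20/21.4)² = 0.05823 R/h
B: 174 × (1.82/20.0)² = 1.441 R/h
C: 317 × (0.510/3.60)² = 6.362 R/h
Total = 0.05823 + 1.441 + 6.362 = 7.861 R/h.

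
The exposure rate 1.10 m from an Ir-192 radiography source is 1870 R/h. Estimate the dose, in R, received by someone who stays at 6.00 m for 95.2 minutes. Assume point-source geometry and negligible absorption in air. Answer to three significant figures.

Applying the 1/r² law, rate at 6.00 m:
(1.10/6.00)² = 0.03361, so 1870 × 0.03361 = 62.85 R/h.
Dose = rate × time = 62.85 R/h × 1.587 h = 99.74 R.

99.7 R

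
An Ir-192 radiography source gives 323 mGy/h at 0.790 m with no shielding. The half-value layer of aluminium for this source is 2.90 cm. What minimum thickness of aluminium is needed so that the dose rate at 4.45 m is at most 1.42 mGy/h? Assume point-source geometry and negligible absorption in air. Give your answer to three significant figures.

At 4.45 m, distance alone gives 323 × (0.790/4.45)² = 323 × 0.03152 = 10.18 mGy/h.
Further attenuation needed: 10.18/1.42 = 7.169.
n = log₂(7.169) = 2.842 half-value layers.
Thickness = 2.842 × 2.90 cm = 8.242 cm.

8.24 cm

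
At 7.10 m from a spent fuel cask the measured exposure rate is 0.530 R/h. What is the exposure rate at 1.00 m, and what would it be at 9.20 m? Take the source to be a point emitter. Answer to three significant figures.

26.7 R/h; 0.316 R/h

By the inverse-square law,
At 1.00 m: (7.10/1.00)² = 50.41, so 0.530 × 50.41 = 26.72 R/h
At 9.20 m: (1.00/9.20)² = 0.01181, so 26.72 × 0.01181 = 0.3156 R/h.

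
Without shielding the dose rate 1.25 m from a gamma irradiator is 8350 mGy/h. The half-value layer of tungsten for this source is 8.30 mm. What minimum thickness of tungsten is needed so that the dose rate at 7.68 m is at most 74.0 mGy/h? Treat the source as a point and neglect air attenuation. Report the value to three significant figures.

13.1 mm

At 7.68 m, distance alone gives 8350 × (1.25/7.68)² = 8350 × 0.02649 = 221.2 mGy/h.
Further attenuation needed: 221.2/74.0 = 2.989.
n = log₂(2.989) = 1.580 half-value layers.
Thickness = 1.580 × 8.30 mm = 13.11 mm.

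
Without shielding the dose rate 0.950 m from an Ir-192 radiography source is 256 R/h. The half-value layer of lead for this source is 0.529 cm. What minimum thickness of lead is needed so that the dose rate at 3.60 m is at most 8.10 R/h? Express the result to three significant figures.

At 3.60 m, distance alone gives 256 × (0.950/3.60)² = 256 × 0.06964 = 17.83 R/h.
Further attenuation needed: 17.83/8.10 = 2.201.
n = log₂(2.201) = 1.138 half-value layers.
Thickness = 1.138 × 0.529 cm = 0.6020 cm.

0.602 cm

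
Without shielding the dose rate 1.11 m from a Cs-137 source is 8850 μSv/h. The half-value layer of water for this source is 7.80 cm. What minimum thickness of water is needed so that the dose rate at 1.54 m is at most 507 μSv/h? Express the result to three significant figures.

At 1.54 m, distance alone gives 8850 × (1.11/1.54)² = 8850 × 0.5195 = 4598 μSv/h.
Further attenuation needed: 4598/507 = 9.069.
n = log₂(9.069) = 3.181 half-value layers.
Thickness = 3.181 × 7.80 cm = 24.81 cm.

24.8 cm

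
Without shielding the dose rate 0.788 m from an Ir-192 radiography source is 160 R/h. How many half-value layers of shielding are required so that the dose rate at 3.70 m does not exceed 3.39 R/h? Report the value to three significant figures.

At 3.70 m, distance alone gives (0.788/3.70)² = 0.04536, so 160 × 0.04536 = 7.258 R/h.
Further attenuation needed: 7.258/3.39 = 2.141.
n = log₂(2.141) = 1.098 half-value layers.

1.10 half-value layers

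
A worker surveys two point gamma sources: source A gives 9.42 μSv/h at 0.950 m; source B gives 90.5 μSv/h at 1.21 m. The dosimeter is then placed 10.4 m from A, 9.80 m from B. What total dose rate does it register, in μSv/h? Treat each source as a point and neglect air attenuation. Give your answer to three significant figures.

By superposition, sum each source's inverse-square contribution:
A: 9.42 × (0.950/10.4)² = 0.07860 μSv/h
B: 90.5 × (1.21/9.80)² = 1.380 μSv/h
Total = 0.07860 + 1.380 = 1.459 μSv/h.

1.46 μSv/h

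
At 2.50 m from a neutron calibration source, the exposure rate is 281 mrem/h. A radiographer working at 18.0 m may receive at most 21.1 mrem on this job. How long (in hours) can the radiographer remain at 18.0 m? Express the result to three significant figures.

3.89 h

Using I₁d₁² = I₂d₂², rate at 18.0 m:
(2.50/18.0)² = 0.01929, so 281 × 0.01929 = 5.420 mrem/h.
Stay time = 21.1 mrem ÷ 5.420 mrem/h = 3.893 h.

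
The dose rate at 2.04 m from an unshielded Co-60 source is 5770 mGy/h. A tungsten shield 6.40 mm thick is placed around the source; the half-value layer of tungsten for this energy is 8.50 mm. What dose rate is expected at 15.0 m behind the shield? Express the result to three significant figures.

63.3 mGy/h

Distance alone: 5770 × (2.04/15.0)² = 5770 × 0.01850 = 106.7 mGy/h.
Shield: 6.40/8.50 = 0.7529 half-value layers → attenuation 2^(−0.7529) = 0.5934.
Combined: 106.7 × 0.5934 = 63.32 mGy/h.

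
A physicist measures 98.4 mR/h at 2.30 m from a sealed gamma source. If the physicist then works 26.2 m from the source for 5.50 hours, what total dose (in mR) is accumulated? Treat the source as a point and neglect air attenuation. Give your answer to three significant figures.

Using I₁d₁² = I₂d₂², rate at 26.2 m:
98.4 × (2.30/26.2)² = 98.4 × 0.007706 = 0.7583 mR/h.
Dose = rate × time = 0.7583 mR/h × 5.500 h = 4.171 mR.

4.17 mR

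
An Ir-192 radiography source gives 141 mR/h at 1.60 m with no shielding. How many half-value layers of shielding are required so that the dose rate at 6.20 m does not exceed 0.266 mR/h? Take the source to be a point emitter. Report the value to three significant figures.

At 6.20 m, distance alone gives 141 × (1.60/6.20)² = 141 × 0.06660 = 9.391 mR/h.
Further attenuation needed: 9.391/0.266 = 35.30.
n = log₂(35.30) = 5.142 half-value layers.

5.14 half-value layers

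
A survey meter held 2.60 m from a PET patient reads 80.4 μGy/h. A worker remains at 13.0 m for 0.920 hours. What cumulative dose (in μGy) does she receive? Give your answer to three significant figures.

2.96 μGy

Intensity scales as (d₁/d₂)², so rate at 13.0 m:
(2.60/13.0)² = 0.04000, so 80.4 × 0.04000 = 3.216 μGy/h.
Dose = rate × time = 3.216 μGy/h × 0.9200 h = 2.959 μGy.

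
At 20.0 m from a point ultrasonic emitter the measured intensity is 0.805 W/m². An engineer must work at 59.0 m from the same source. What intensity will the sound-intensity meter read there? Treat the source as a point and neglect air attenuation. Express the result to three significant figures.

0.0925 W/m²

Since intensity falls as 1/r², scaling from 20.0 m to 59.0 m:
(20.0/59.0)² = 0.1149, so 0.805 × 0.1149 = 0.09249 W/m².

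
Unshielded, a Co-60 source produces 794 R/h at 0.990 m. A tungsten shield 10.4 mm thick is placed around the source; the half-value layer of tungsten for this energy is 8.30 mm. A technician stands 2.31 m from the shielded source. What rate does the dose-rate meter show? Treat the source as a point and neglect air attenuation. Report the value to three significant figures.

61.2 R/h

Distance alone: 794 × (0.990/2.31)² = 794 × 0.1837 = 145.9 R/h.
Shield: 10.4/8.30 = 1.253 half-value layers → attenuation 2^(−1.253) = 0.4196.
Combined: 145.9 × 0.4196 = 61.22 R/h.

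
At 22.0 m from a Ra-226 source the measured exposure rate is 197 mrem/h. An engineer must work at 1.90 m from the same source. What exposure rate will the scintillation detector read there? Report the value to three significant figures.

By the inverse-square law, scaling from 22.0 m to 1.90 m:
197 × (22.0/1.90)² = 197 × 134.1 = 26420 mrem/h.

26400 mrem/h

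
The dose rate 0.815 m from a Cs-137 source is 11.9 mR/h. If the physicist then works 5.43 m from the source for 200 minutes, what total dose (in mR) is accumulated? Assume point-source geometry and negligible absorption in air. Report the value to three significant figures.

By the inverse-square law, rate at 5.43 m:
11.9 × (0.815/5.43)² = 11.9 × 0.02253 = 0.2681 mR/h.
Dose = rate × time = 0.2681 mR/h × 3.333 h = 0.8936 mR.

0.894 mR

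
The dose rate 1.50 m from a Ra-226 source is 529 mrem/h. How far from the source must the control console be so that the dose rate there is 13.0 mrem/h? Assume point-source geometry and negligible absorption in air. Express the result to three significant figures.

Intensity scales as (d₁/d₂)², so d₂ = d₁·√(I₁/I₂).
I₁/I₂ = 529/13.0 = 40.69, so d₂ = 1.50 × √40.69 = 9.568 m.

9.57 m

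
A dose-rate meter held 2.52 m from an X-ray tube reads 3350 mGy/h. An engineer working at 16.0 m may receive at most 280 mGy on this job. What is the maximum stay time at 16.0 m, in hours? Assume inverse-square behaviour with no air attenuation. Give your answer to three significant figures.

3.37 h

Applying the 1/r² law, rate at 16.0 m:
3350 × (2.52/16.0)² = 3350 × 0.02481 = 83.11 mGy/h.
Stay time = 280 mGy ÷ 83.11 mGy/h = 3.369 h.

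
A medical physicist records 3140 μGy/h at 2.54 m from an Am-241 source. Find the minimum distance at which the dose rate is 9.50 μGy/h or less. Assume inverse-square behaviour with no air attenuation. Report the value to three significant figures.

46.2 m

Since intensity falls as 1/r², d₂ = d₁·√(I₁/I₂).
I₁/I₂ = 3140/9.50 = 330.5, so d₂ = 2.54 × √330.5 = 46.18 m.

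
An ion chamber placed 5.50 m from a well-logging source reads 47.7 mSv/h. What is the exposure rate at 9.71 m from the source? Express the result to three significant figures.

By the inverse-square law, scaling from 5.50 m to 9.71 m:
(5.50/9.71)² = 0.3208, so 47.7 × 0.3208 = 15.30 mSv/h.

15.3 mSv/h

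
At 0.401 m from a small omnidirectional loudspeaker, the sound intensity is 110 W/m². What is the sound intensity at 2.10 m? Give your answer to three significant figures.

4.01 W/m²

Using I₁d₁² = I₂d₂², the rate at 2.10 m is
110 × (0.401/2.10)² = 110 × 0.03646 = 4.011 W/m².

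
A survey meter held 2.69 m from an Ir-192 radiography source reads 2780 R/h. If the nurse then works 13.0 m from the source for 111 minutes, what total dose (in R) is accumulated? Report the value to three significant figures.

Intensity scales as (d₁/d₂)², so rate at 13.0 m:
2780 × (2.69/13.0)² = 2780 × 0.04282 = 119.0 R/h.
Dose = rate × time = 119.0 R/h × 1.850 h = 220.2 R.

220 R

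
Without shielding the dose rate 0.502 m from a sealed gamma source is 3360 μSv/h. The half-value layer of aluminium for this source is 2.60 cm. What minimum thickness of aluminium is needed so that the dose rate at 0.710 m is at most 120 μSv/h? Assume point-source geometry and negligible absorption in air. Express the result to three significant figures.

At 0.710 m, distance alone gives 3360 × (0.502/0.710)² = 3360 × 0.4999 = 1680 μSv/h.
Further attenuation needed: 1680/120 = 14.00.
n = log₂(14.00) = 3.807 half-value layers.
Thickness = 3.807 × 2.60 cm = 9.898 cm.

9.90 cm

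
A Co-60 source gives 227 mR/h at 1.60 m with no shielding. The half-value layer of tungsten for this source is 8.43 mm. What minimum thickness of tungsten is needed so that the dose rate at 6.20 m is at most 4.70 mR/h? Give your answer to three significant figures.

At 6.20 m, distance alone gives 227 × (1.60/6.20)² = 227 × 0.06660 = 15.12 mR/h.
Further attenuation needed: 15.12/4.70 = 3.217.
n = log₂(3.217) = 1.686 half-value layers.
Thickness = 1.686 × 8.43 mm = 14.21 mm.

14.2 mm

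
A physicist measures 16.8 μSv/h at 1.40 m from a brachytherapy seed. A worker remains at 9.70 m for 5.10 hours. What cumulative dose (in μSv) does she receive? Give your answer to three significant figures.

1.78 μSv

By the inverse-square law, rate at 9.70 m:
(1.40/9.70)² = 0.02083, so 16.8 × 0.02083 = 0.3499 μSv/h.
Dose = rate × time = 0.3499 μSv/h × 5.100 h = 1.784 μSv.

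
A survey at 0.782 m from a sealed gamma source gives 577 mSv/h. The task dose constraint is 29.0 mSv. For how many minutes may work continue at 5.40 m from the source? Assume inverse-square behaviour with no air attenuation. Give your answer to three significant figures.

Since intensity falls as 1/r², rate at 5.40 m:
577 × (0.782/5.40)² = 577 × 0.02097 = 12.10 mSv/h.
Stay time = 29.0 mSv ÷ 12.10 mSv/h = 2.397 h = 143.8 min.

144 min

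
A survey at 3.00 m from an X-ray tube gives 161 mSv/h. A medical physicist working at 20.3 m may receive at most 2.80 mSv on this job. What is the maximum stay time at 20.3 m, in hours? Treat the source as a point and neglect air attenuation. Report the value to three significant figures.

Using I₁d₁² = I₂d₂², rate at 20.3 m:
161 × (3.00/20.3)² = 161 × 0.02184 = 3.516 mSv/h.
Stay time = 2.80 mSv ÷ 3.516 mSv/h = 0.7964 h.

0.796 h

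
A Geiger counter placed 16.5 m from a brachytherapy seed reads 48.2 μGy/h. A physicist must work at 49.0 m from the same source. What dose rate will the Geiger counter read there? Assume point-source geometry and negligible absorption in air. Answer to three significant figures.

5.47 μGy/h

Since intensity falls as 1/r², scaling from 16.5 m to 49.0 m:
(16.5/49.0)² = 0.1134, so 48.2 × 0.1134 = 5.466 μGy/h.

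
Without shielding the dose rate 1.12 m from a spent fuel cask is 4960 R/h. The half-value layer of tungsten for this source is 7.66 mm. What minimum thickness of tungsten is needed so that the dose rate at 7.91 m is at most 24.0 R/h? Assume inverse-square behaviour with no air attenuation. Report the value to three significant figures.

15.7 mm

At 7.91 m, distance alone gives 4960 × (1.12/7.91)² = 4960 × 0.02005 = 99.45 R/h.
Further attenuation needed: 99.45/24.0 = 4.144.
n = log₂(4.144) = 2.051 half-value layers.
Thickness = 2.051 × 7.66 mm = 15.71 mm.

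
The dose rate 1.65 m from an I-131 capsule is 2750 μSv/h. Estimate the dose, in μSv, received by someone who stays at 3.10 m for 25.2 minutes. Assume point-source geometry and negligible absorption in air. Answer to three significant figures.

327 μSv

Using I₁d₁² = I₂d₂², rate at 3.10 m:
2750 × (1.65/3.10)² = 2750 × 0.2833 = 779.1 μSv/h.
Dose = rate × time = 779.1 μSv/h × 0.4200 h = 327.2 μSv.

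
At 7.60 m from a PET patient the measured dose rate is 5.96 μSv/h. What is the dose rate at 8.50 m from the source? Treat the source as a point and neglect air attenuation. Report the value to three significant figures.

Since intensity falls as 1/r², scaling from 7.60 m to 8.50 m:
(7.60/8.50)² = 0.7994, so 5.96 × 0.7994 = 4.764 μSv/h.

4.76 μSv/h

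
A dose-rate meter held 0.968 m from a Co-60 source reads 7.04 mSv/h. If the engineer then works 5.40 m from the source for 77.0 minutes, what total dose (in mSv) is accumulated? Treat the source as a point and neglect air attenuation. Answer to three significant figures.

Intensity scales as (d₁/d₂)², so rate at 5.40 m:
7.04 × (0.968/5.40)² = 7.04 × 0.03213 = 0.2262 mSv/h.
Dose = rate × time = 0.2262 mSv/h × 1.283 h = 0.2902 mSv.

0.290 mSv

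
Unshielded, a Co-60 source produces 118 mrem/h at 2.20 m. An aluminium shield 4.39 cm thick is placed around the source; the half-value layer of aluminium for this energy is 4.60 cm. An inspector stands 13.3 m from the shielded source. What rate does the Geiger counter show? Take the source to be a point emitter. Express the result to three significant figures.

1.67 mrem/h

Distance alone: (2.20/13.3)² = 0.02736, so 118 × 0.02736 = 3.228 mrem/h.
Shield: 4.39/4.60 = 0.9543 half-value layers → attenuation 2^(−0.9543) = 0.5161.
Combined: 3.228 × 0.5161 = 1.666 mrem/h.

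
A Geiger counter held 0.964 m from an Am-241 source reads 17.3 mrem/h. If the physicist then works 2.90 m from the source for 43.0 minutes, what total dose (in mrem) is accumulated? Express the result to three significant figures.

1.37 mrem

Using I₁d₁² = I₂d₂², rate at 2.90 m:
17.3 × (0.964/2.90)² = 17.3 × 0.1105 = 1.912 mrem/h.
Dose = rate × time = 1.912 mrem/h × 0.7167 h = 1.370 mrem.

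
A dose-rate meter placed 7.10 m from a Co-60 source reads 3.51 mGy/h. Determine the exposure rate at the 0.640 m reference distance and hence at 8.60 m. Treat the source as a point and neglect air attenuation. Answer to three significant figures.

432 mGy/h; 2.39 mGy/h

Using I₁d₁² = I₂d₂²,
At 0.640 m: (7.10/0.640)² = 123.1, so 3.51 × 123.1 = 432.1 mGy/h
At 8.60 m: 432.1 × (0.640/8.60)² = 432.1 × 0.005538 = 2.393 mGy/h.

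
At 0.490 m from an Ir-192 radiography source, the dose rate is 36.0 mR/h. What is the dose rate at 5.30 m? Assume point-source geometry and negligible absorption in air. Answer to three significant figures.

Since intensity falls as 1/r², the rate at 5.30 m is
36.0 × (0.490/5.30)² = 36.0 × 0.008548 = 0.3077 mR/h.

0.308 mR/h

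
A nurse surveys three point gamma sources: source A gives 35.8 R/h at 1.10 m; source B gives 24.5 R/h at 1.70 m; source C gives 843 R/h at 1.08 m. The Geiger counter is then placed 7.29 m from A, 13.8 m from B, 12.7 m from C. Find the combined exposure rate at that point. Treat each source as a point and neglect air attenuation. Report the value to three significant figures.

Each source contributes Iᵢ·(dᵢ/rᵢ)²; contributions add.
A: 35.8 × (1.10/7.29)² = 0.8151 R/h
B: 24.5 × (1.70/13.8)² = 0.3718 R/h
C: 843 × (1.08/12.7)² = 6.096 R/h
Total = 0.8151 + 0.3718 + 6.096 = 7.283 R/h.

7.28 R/h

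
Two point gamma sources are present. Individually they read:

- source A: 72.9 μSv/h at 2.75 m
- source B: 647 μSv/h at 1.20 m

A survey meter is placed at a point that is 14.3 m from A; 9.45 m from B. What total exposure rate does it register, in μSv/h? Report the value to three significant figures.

By superposition, sum each source's inverse-square contribution:
A: 72.9 × (2.75/14.3)² = 2.696 μSv/h
B: 647 × (1.20/9.45)² = 10.43 μSv/h
Total = 2.696 + 10.43 = 13.13 μSv/h.

13.1 μSv/h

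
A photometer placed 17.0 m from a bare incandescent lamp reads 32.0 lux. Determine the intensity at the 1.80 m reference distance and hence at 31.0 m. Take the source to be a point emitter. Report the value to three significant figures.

2850 lux; 9.62 lux

Since intensity falls as 1/r²,
At 1.80 m: 32.0 × (17.0/1.80)² = 32.0 × 89.20 = 2854 lux
At 31.0 m: 2854 × (1.80/31.0)² = 2854 × 0.003371 = 9.621 lux.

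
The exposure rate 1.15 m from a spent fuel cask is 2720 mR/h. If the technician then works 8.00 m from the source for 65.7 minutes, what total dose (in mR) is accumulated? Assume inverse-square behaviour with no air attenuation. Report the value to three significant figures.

61.5 mR

By the inverse-square law, rate at 8.00 m:
2720 × (1.15/8.00)² = 2720 × 0.02066 = 56.20 mR/h.
Dose = rate × time = 56.20 mR/h × 1.095 h = 61.54 mR.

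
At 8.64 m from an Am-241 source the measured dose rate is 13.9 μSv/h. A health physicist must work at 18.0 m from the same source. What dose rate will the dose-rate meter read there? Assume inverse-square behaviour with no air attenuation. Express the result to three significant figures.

3.20 μSv/h

Applying the 1/r² law, scaling from 8.64 m to 18.0 m:
13.9 × (8.64/18.0)² = 13.9 × 0.2304 = 3.203 μSv/h.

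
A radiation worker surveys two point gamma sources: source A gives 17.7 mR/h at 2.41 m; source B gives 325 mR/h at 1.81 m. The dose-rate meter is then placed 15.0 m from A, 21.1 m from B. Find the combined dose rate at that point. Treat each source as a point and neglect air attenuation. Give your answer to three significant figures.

2.85 mR/h

By superposition, sum each source's inverse-square contribution:
A: 17.7 × (2.41/15.0)² = 0.4569 mR/h
B: 325 × (1.81/21.1)² = 2.392 mR/h
Total = 0.4569 + 2.392 = 2.849 mR/h.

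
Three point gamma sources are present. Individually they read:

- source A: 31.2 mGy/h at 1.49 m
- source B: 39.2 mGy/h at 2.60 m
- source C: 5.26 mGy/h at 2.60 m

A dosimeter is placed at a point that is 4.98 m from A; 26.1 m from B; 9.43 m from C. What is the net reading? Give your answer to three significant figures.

3.58 mGy/h

Each source contributes Iᵢ·(dᵢ/rᵢ)²; contributions add.
A: 31.2 × (1.49/4.98)² = 2.793 mGy/h
B: 39.2 × (2.60/26.1)² = 0.3890 mGy/h
C: 5.26 × (2.60/9.43)² = 0.3999 mGy/h
Total = 2.793 + 0.3890 + 0.3999 = 3.582 mGy/h.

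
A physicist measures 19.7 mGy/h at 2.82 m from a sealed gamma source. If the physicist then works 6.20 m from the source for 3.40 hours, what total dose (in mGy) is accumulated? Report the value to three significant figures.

Since intensity falls as 1/r², rate at 6.20 m:
(2.82/6.20)² = 0.2069, so 19.7 × 0.2069 = 4.076 mGy/h.
Dose = rate × time = 4.076 mGy/h × 3.400 h = 13.86 mGy.

13.9 mGy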